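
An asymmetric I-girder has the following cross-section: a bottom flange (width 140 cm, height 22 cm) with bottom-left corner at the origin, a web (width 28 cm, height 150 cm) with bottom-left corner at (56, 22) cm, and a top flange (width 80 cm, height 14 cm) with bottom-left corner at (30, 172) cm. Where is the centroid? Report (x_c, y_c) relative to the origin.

x_c = 70.00 cm, y_c = 76.40 cm

bottom flange: A = 140 × 22 = 3080.00, centroid at (70.00, 11.00).
web: A = 28 × 150 = 4200.00, centroid at (70.00, 97.00).
top flange: A = 80 × 14 = 1120.00, centroid at (70.00, 179.00).
ΣA = 8400.00 cm²
ΣAx_c = (3080.00)(70.00) + (4200.00)(70.00) + (1120.00)(70.00) = 588000.00 cm³
ΣAy_c = (3080.00)(11.00) + (4200.00)(97.00) + (1120.00)(179.00) = 641760.00 cm³
x_c = 588000.00 / 8400.00 = 70.00 cm
y_c = 641760.00 / 8400.00 = 76.40 cm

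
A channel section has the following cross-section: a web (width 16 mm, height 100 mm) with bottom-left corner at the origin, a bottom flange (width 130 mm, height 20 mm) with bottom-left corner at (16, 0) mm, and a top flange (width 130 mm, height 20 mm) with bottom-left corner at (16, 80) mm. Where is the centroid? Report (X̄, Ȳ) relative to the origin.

X̄ = 63.82 mm, Ȳ = 50.00 mm

Part | A | x̄ᵢ | ȳᵢ | A·x̄ᵢ | A·ȳᵢ
web | 1600.00 | 8.00 | 50.00 | 12800.00 | 80000.00
bottom flange | 2600.00 | 81.00 | 10.00 | 210600.00 | 26000.00
top flange | 2600.00 | 81.00 | 90.00 | 210600.00 | 234000.00
Σ | 6800.00 |  |  | 434000.00 | 340000.00
X̄ = 434000.00 / 6800.00 = 63.82 mm
Ȳ = 340000.00 / 6800.00 = 50.00 mm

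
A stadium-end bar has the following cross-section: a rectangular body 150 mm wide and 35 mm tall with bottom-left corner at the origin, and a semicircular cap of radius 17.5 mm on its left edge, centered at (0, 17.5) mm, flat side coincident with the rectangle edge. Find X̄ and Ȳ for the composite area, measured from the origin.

X̄ = 68.08 mm, Ȳ = 17.50 mm

Part | A | x̄ᵢ | ȳᵢ | A·x̄ᵢ | A·ȳᵢ
rectangular body | 5250.00 | 75.00 | 17.50 | 393750.00 | 91875.00
semicircular end | 481.06 | -7.43 | 17.50 | -3572.92 | 8418.49
Σ | 5731.06 |  |  | 390177.08 | 100293.49
X̄ = 390177.08 / 5731.06 = 68.08 mm
Ȳ = 100293.49 / 5731.06 = 17.50 mm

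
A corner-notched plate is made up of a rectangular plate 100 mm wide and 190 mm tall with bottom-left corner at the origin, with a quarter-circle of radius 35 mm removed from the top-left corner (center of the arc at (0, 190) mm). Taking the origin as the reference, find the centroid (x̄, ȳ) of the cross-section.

x̄ = 51.87 mm, ȳ = 90.73 mm

Part | A | x̄ᵢ | ȳᵢ | A·x̄ᵢ | A·ȳᵢ
plate | 19000.00 | 50.00 | 95.00 | 950000.00 | 1805000.00
removed quarter-circle | -962.11 | 14.85 | 175.15 | -14291.67 | -168509.76
Σ | 18037.89 |  |  | 935708.33 | 1636490.24
x̄ = 935708.33 / 18037.89 = 51.87 mm
ȳ = 1636490.24 / 18037.89 = 90.73 mm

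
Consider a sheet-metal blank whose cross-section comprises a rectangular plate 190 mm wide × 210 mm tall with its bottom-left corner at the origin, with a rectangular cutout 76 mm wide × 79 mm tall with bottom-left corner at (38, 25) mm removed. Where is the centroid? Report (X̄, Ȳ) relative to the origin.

Part | A | x̄ᵢ | ȳᵢ | A·x̄ᵢ | A·ȳᵢ
plate | 39900.00 | 95.00 | 105.00 | 3790500.00 | 4189500.00
hole | -6004.00 | 76.00 | 64.50 | -456304.00 | -387258.00
Σ | 33896.00 |  |  | 3334196.00 | 3802242.00
X̄ = 3334196.00 / 33896.00 = 98.37 mm
Ȳ = 3802242.00 / 33896.00 = 112.17 mm

X̄ = 98.37 mm, Ȳ = 112.17 mm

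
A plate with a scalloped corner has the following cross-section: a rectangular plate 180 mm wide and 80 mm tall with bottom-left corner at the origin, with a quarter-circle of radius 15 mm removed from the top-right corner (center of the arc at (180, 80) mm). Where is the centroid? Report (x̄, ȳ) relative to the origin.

plate: A = 180 × 80 = 14400.00, centroid at (90.00, 40.00).
removed quarter-circle: A = −¼π·15² = -176.71, centroid at (173.63, 73.63).
ΣA = 14223.29 mm²
ΣAx̄ = (14400.00)(90.00) + (-176.71)(173.63) = 1265316.37 mm³
ΣAȳ = (14400.00)(40.00) + (-176.71)(73.63) = 562987.83 mm³
x̄ = 1265316.37 / 14223.29 = 88.96 mm
ȳ = 562987.83 / 14223.29 = 39.58 mm

x̄ = 88.96 mm, ȳ = 39.58 mm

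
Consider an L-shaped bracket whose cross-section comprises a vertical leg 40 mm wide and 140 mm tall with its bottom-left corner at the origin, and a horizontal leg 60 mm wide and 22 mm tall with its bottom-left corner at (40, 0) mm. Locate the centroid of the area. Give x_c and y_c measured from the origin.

x_c = 29.54 mm, y_c = 58.75 mm

Part | A | x̄ᵢ | ȳᵢ | A·x̄ᵢ | A·ȳᵢ
vertical leg | 5600.00 | 20.00 | 70.00 | 112000.00 | 392000.00
horizontal leg | 1320.00 | 70.00 | 11.00 | 92400.00 | 14520.00
Σ | 6920.00 |  |  | 204400.00 | 406520.00
x_c = 204400.00 / 6920.00 = 29.54 mm
y_c = 406520.00 / 6920.00 = 58.75 mm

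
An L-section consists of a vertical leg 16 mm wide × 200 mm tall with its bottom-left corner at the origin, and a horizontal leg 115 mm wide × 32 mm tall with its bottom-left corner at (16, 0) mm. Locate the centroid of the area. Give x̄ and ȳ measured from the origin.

Part | A | x̄ᵢ | ȳᵢ | A·x̄ᵢ | A·ȳᵢ
vertical leg | 3200.00 | 8.00 | 100.00 | 25600.00 | 320000.00
horizontal leg | 3680.00 | 73.50 | 16.00 | 270480.00 | 58880.00
Σ | 6880.00 |  |  | 296080.00 | 378880.00
x̄ = 296080.00 / 6880.00 = 43.03 mm
ȳ = 378880.00 / 6880.00 = 55.07 mm

x̄ = 43.03 mm, ȳ = 55.07 mm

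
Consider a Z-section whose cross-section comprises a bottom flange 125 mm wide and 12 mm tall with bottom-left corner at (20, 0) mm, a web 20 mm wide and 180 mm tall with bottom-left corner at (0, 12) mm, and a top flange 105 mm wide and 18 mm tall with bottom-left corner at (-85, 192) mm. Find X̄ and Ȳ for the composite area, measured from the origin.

bottom flange: A = 125 × 12 = 1500.00, centroid at (82.50, 6.00).
web: A = 20 × 180 = 3600.00, centroid at (10.00, 102.00).
top flange: A = 105 × 18 = 1890.00, centroid at (-32.50, 201.00).
ΣA = 6990.00 mm²
ΣAX̄ = (1500.00)(82.50) + (3600.00)(10.00) + (1890.00)(-32.50) = 98325.00 mm³
ΣAȲ = (1500.00)(6.00) + (3600.00)(102.00) + (1890.00)(201.00) = 756090.00 mm³
X̄ = 98325.00 / 6990.00 = 14.07 mm
Ȳ = 756090.00 / 6990.00 = 108.17 mm

X̄ = 14.07 mm, Ȳ = 108.17 mm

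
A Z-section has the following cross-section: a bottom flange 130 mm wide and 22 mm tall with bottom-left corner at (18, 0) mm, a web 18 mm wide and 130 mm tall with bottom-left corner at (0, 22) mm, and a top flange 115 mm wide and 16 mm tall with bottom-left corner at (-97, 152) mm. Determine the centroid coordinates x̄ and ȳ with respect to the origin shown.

Part | A | x̄ᵢ | ȳᵢ | A·x̄ᵢ | A·ȳᵢ
bottom flange | 2860.00 | 83.00 | 11.00 | 237380.00 | 31460.00
web | 2340.00 | 9.00 | 87.00 | 21060.00 | 203580.00
top flange | 1840.00 | -39.50 | 160.00 | -72680.00 | 294400.00
Σ | 7040.00 |  |  | 185760.00 | 529440.00
x̄ = 185760.00 / 7040.00 = 26.39 mm
ȳ = 529440.00 / 7040.00 = 75.20 mm

x̄ = 26.39 mm, ȳ = 75.20 mm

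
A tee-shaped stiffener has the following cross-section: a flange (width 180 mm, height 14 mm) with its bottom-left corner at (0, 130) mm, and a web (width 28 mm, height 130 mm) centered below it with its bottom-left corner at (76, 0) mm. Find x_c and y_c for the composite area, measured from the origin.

web: A = 28 × 130 = 3640.00, centroid at (90.00, 65.00).
flange: A = 180 × 14 = 2520.00, centroid at (90.00, 137.00).
ΣA = 6160.00 mm², ΣAx_c = 554400.00 mm³, ΣAy_c = 581840.00 mm³.
x_c = 554400.00/6160.00 = 90.00 mm; y_c = 581840.00/6160.00 = 94.45 mm.

x_c = 90.00 mm, y_c = 94.45 mm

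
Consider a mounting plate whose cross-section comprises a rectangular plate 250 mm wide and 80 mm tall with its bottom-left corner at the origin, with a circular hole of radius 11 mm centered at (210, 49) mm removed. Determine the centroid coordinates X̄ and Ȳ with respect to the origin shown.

plate: A = 250 × 80 = 20000.00, centroid at (125.00, 40.00).
hole: A = −π·11² = -380.13, centroid at (210.00, 49.00).
ΣA = 19619.87 mm², ΣAX̄ = 2420172.13 mm³, ΣAȲ = 781373.50 mm³.
X̄ = 2420172.13/19619.87 = 123.35 mm; Ȳ = 781373.50/19619.87 = 39.83 mm.

X̄ = 123.35 mm, Ȳ = 39.83 mm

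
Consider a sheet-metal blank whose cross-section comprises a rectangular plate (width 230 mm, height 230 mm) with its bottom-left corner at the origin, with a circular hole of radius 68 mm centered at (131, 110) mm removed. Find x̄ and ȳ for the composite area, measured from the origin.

Part | A | x̄ᵢ | ȳᵢ | A·x̄ᵢ | A·ȳᵢ
plate | 52900.00 | 115.00 | 115.00 | 6083500.00 | 6083500.00
hole | -14526.72 | 131.00 | 110.00 | -1903000.90 | -1597939.69
Σ | 38373.28 |  |  | 4180499.10 | 4485560.31
x̄ = 4180499.10 / 38373.28 = 108.94 mm
ȳ = 4485560.31 / 38373.28 = 116.89 mm

x̄ = 108.94 mm, ȳ = 116.89 mm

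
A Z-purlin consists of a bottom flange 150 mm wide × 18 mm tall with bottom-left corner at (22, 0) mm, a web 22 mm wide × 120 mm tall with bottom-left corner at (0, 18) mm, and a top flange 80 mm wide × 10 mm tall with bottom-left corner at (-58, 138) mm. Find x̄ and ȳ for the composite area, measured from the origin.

bottom flange: A = 150 × 18 = 2700.00, centroid at (97.00, 9.00).
web: A = 22 × 120 = 2640.00, centroid at (11.00, 78.00).
top flange: A = 80 × 10 = 800.00, centroid at (-18.00, 143.00).
ΣA = 6140.00 mm²
ΣAx̄ = (2700.00)(97.00) + (2640.00)(11.00) + (800.00)(-18.00) = 276540.00 mm³
ΣAȳ = (2700.00)(9.00) + (2640.00)(78.00) + (800.00)(143.00) = 344620.00 mm³
x̄ = 276540.00 / 6140.00 = 45.04 mm
ȳ = 344620.00 / 6140.00 = 56.13 mm

x̄ = 45.04 mm, ȳ = 56.13 mm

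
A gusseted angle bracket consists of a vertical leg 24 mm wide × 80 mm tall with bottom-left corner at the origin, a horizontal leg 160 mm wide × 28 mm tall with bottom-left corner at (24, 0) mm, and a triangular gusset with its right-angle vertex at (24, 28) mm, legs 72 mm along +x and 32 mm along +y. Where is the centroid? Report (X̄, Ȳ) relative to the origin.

Part | A | x̄ᵢ | ȳᵢ | A·x̄ᵢ | A·ȳᵢ
vertical leg | 1920.00 | 12.00 | 40.00 | 23040.00 | 76800.00
horizontal leg | 4480.00 | 104.00 | 14.00 | 465920.00 | 62720.00
gusset | 1152.00 | 48.00 | 38.67 | 55296.00 | 44544.00
Σ | 7552.00 |  |  | 544256.00 | 184064.00
X̄ = 544256.00 / 7552.00 = 72.07 mm
Ȳ = 184064.00 / 7552.00 = 24.37 mm

X̄ = 72.07 mm, Ȳ = 24.37 mm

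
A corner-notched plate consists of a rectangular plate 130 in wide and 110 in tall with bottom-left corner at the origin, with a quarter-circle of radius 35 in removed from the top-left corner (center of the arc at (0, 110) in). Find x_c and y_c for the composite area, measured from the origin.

x_c = 68.62 in, y_c = 52.10 in

plate: A = 130 × 110 = 14300.00, centroid at (65.00, 55.00).
removed quarter-circle: A = −¼π·35² = -962.11, centroid at (14.85, 95.15).
ΣA = 13337.89 in²
ΣAx_c = (14300.00)(65.00) + (-962.11)(14.85) = 915208.33 in³
ΣAy_c = (14300.00)(55.00) + (-962.11)(95.15) = 694959.26 in³
x_c = 915208.33 / 13337.89 = 68.62 in
y_c = 694959.26 / 13337.89 = 52.10 in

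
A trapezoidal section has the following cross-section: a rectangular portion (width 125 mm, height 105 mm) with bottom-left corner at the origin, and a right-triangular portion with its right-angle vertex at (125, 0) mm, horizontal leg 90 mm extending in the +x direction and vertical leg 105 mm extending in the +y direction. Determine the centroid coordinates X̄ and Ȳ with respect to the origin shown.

X̄ = 86.99 mm, Ȳ = 47.87 mm

rectangular portion: A = 125 × 105 = 13125.00, centroid at (62.50, 52.50).
triangular portion: A = ½·90·105 = 4725.00, centroid at (155.00, 35.00).
ΣA = 17850.00 mm², ΣAX̄ = 1552687.50 mm³, ΣAȲ = 854437.50 mm³.
X̄ = 1552687.50/17850.00 = 86.99 mm; Ȳ = 854437.50/17850.00 = 47.87 mm.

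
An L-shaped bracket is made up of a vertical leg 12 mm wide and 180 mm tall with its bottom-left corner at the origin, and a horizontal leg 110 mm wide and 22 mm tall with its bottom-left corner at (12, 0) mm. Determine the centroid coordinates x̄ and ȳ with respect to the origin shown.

vertical leg: A = 12 × 180 = 2160.00, centroid at (6.00, 90.00).
horizontal leg: A = 110 × 22 = 2420.00, centroid at (67.00, 11.00).
ΣA = 4580.00 mm²
ΣAx̄ = (2160.00)(6.00) + (2420.00)(67.00) = 175100.00 mm³
ΣAȳ = (2160.00)(90.00) + (2420.00)(11.00) = 221020.00 mm³
x̄ = 175100.00 / 4580.00 = 38.23 mm
ȳ = 221020.00 / 4580.00 = 48.26 mm

x̄ = 38.23 mm, ȳ = 48.26 mm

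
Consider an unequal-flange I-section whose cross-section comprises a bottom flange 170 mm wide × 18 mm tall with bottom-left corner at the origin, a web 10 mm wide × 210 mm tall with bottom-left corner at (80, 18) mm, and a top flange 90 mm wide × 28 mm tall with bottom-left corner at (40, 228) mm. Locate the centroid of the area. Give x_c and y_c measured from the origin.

x_c = 85.00 mm, y_c = 116.62 mm

bottom flange: A = 170 × 18 = 3060.00, centroid at (85.00, 9.00).
web: A = 10 × 210 = 2100.00, centroid at (85.00, 123.00).
top flange: A = 90 × 28 = 2520.00, centroid at (85.00, 242.00).
ΣA = 7680.00 mm²
ΣAx_c = (3060.00)(85.00) + (2100.00)(85.00) + (2520.00)(85.00) = 652800.00 mm³
ΣAy_c = (3060.00)(9.00) + (2100.00)(123.00) + (2520.00)(242.00) = 895680.00 mm³
x_c = 652800.00 / 7680.00 = 85.00 mm
y_c = 895680.00 / 7680.00 = 116.62 mm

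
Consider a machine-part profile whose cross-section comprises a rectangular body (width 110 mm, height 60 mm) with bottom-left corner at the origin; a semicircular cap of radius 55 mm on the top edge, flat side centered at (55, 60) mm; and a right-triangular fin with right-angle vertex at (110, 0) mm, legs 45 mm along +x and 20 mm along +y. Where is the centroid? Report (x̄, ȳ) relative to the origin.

rectangular body: A = 110 × 60 = 6600.00, centroid at (55.00, 30.00).
semicircular top: A = ½π·55² = 4751.66, centroid at (55.00, 83.34).
triangular fin: A = ½·45·20 = 450.00, centroid at (125.00, 6.67).
ΣA = 11801.66 mm², ΣAx̄ = 680591.24 mm³, ΣAȳ = 597016.20 mm³.
x̄ = 680591.24/11801.66 = 57.67 mm; ȳ = 597016.20/11801.66 = 50.59 mm.

x̄ = 57.67 mm, ȳ = 50.59 mm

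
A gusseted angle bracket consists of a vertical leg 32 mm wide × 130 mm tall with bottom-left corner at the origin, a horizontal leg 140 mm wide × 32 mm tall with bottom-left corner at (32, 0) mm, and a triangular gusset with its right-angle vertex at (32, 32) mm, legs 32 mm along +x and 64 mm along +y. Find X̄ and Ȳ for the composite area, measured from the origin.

Part | A | x̄ᵢ | ȳᵢ | A·x̄ᵢ | A·ȳᵢ
vertical leg | 4160.00 | 16.00 | 65.00 | 66560.00 | 270400.00
horizontal leg | 4480.00 | 102.00 | 16.00 | 456960.00 | 71680.00
gusset | 1024.00 | 42.67 | 53.33 | 43690.67 | 54613.33
Σ | 9664.00 |  |  | 567210.67 | 396693.33
X̄ = 567210.67 / 9664.00 = 58.69 mm
Ȳ = 396693.33 / 9664.00 = 41.05 mm

X̄ = 58.69 mm, Ȳ = 41.05 mm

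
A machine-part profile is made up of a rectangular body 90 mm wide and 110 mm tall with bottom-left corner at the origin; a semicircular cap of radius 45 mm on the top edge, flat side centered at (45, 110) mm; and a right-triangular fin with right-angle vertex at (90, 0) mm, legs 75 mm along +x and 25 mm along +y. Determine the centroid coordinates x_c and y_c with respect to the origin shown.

x_c = 49.68 mm, y_c = 68.69 mm

rectangular body: A = 90 × 110 = 9900.00, centroid at (45.00, 55.00).
semicircular top: A = ½π·45² = 3180.86, centroid at (45.00, 129.10).
triangular fin: A = ½·75·25 = 937.50, centroid at (115.00, 8.33).
ΣA = 14018.36 mm²
ΣAx_c = (9900.00)(45.00) + (3180.86)(45.00) + (937.50)(115.00) = 696451.32 mm³
ΣAy_c = (9900.00)(55.00) + (3180.86)(129.10) + (937.50)(8.33) = 962957.38 mm³
x_c = 696451.32 / 14018.36 = 49.68 mm
y_c = 962957.38 / 14018.36 = 68.69 mm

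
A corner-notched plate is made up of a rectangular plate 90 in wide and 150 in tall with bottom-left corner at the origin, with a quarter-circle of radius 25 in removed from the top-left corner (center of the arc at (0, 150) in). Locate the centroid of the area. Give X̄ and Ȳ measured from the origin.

plate: A = 90 × 150 = 13500.00, centroid at (45.00, 75.00).
removed quarter-circle: A = −¼π·25² = -490.87, centroid at (10.61, 139.39).
ΣA = 13009.13 in², ΣAX̄ = 602291.67 in³, ΣAȲ = 944077.26 in³.
X̄ = 602291.67/13009.13 = 46.30 in; Ȳ = 944077.26/13009.13 = 72.57 in.

X̄ = 46.30 in, Ȳ = 72.57 in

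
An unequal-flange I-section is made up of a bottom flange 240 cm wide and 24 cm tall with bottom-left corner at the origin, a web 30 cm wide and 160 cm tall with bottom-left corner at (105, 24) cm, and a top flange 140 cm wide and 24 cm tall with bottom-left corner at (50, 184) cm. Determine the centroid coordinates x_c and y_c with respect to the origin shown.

x_c = 120.00 cm, y_c = 88.14 cm

Part | A | x̄ᵢ | ȳᵢ | A·x̄ᵢ | A·ȳᵢ
bottom flange | 5760.00 | 120.00 | 12.00 | 691200.00 | 69120.00
web | 4800.00 | 120.00 | 104.00 | 576000.00 | 499200.00
top flange | 3360.00 | 120.00 | 196.00 | 403200.00 | 658560.00
Σ | 13920.00 |  |  | 1670400.00 | 1226880.00
x_c = 1670400.00 / 13920.00 = 120.00 cm
y_c = 1226880.00 / 13920.00 = 88.14 cm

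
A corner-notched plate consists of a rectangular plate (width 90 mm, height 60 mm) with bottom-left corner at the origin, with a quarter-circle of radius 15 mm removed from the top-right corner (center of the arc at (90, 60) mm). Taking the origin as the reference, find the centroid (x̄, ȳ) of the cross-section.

plate: A = 90 × 60 = 5400.00, centroid at (45.00, 30.00).
removed quarter-circle: A = −¼π·15² = -176.71, centroid at (83.63, 53.63).
ΣA = 5223.29 mm², ΣAx̄ = 228220.69 mm³, ΣAȳ = 152522.12 mm³.
x̄ = 228220.69/5223.29 = 43.69 mm; ȳ = 152522.12/5223.29 = 29.20 mm.

x̄ = 43.69 mm, ȳ = 29.20 mm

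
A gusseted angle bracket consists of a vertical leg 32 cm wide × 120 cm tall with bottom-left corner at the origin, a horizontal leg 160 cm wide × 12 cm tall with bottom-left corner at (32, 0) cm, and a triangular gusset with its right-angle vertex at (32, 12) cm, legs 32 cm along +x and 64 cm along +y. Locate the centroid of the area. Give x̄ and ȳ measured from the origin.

x̄ = 47.19 cm, ȳ = 40.69 cm

vertical leg: A = 32 × 120 = 3840.00, centroid at (16.00, 60.00).
horizontal leg: A = 160 × 12 = 1920.00, centroid at (112.00, 6.00).
gusset: A = ½·32·64 = 1024.00, centroid at (42.67, 33.33).
ΣA = 6784.00 cm²
ΣAx̄ = (3840.00)(16.00) + (1920.00)(112.00) + (1024.00)(42.67) = 320170.67 cm³
ΣAȳ = (3840.00)(60.00) + (1920.00)(6.00) + (1024.00)(33.33) = 276053.33 cm³
x̄ = 320170.67 / 6784.00 = 47.19 cm
ȳ = 276053.33 / 6784.00 = 40.69 cm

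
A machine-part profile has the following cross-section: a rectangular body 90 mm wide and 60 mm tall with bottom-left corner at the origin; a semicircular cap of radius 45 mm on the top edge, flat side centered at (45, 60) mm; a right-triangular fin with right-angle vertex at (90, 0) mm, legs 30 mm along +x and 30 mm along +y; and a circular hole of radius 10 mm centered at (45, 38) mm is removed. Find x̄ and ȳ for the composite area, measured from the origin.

Part | A | x̄ᵢ | ȳᵢ | A·x̄ᵢ | A·ȳᵢ
rectangular body | 5400.00 | 45.00 | 30.00 | 243000.00 | 162000.00
semicircular top | 3180.86 | 45.00 | 79.10 | 143138.82 | 251601.75
triangular fin | 450.00 | 100.00 | 10.00 | 45000.00 | 4500.00
hole | -314.16 | 45.00 | 38.00 | -14137.17 | -11938.05
Σ | 8716.70 |  |  | 417001.65 | 406163.70
x̄ = 417001.65 / 8716.70 = 47.84 mm
ȳ = 406163.70 / 8716.70 = 46.60 mm

x̄ = 47.84 mm, ȳ = 46.60 mm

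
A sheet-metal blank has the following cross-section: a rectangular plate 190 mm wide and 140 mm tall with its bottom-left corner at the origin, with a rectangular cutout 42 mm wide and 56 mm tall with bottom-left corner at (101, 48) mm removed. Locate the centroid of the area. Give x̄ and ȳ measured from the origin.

plate: A = 190 × 140 = 26600.00, centroid at (95.00, 70.00).
hole: A = −(42 × 56) = -2352.00, centroid at (122.00, 76.00).
ΣA = 24248.00 mm²
ΣAx̄ = (26600.00)(95.00) + (-2352.00)(122.00) = 2240056.00 mm³
ΣAȳ = (26600.00)(70.00) + (-2352.00)(76.00) = 1683248.00 mm³
x̄ = 2240056.00 / 24248.00 = 92.38 mm
ȳ = 1683248.00 / 24248.00 = 69.42 mm

x̄ = 92.38 mm, ȳ = 69.42 mm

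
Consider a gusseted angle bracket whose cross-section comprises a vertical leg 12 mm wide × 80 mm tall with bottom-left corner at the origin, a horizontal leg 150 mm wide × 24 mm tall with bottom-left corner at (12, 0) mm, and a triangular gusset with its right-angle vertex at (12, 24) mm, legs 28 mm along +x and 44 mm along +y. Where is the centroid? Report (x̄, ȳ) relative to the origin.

vertical leg: A = 12 × 80 = 960.00, centroid at (6.00, 40.00).
horizontal leg: A = 150 × 24 = 3600.00, centroid at (87.00, 12.00).
gusset: A = ½·28·44 = 616.00, centroid at (21.33, 38.67).
ΣA = 5176.00 mm², ΣAx̄ = 332101.33 mm³, ΣAȳ = 105418.67 mm³.
x̄ = 332101.33/5176.00 = 64.16 mm; ȳ = 105418.67/5176.00 = 20.37 mm.

x̄ = 64.16 mm, ȳ = 20.37 mm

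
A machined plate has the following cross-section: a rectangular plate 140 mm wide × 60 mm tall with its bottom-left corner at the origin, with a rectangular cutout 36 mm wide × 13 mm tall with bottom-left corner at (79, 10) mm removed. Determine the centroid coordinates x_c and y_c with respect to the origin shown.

plate: A = 140 × 60 = 8400.00, centroid at (70.00, 30.00).
hole: A = −(36 × 13) = -468.00, centroid at (97.00, 16.50).
ΣA = 7932.00 mm²
ΣAx_c = (8400.00)(70.00) + (-468.00)(97.00) = 542604.00 mm³
ΣAy_c = (8400.00)(30.00) + (-468.00)(16.50) = 244278.00 mm³
x_c = 542604.00 / 7932.00 = 68.41 mm
y_c = 244278.00 / 7932.00 = 30.80 mm

x_c = 68.41 mm, y_c = 30.80 mm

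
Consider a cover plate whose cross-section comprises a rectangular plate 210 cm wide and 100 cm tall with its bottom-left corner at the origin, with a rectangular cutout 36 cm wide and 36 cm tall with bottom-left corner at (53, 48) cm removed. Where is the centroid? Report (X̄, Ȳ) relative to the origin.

X̄ = 107.24 cm, Ȳ = 48.95 cm

Part | A | x̄ᵢ | ȳᵢ | A·x̄ᵢ | A·ȳᵢ
plate | 21000.00 | 105.00 | 50.00 | 2205000.00 | 1050000.00
hole | -1296.00 | 71.00 | 66.00 | -92016.00 | -85536.00
Σ | 19704.00 |  |  | 2112984.00 | 964464.00
X̄ = 2112984.00 / 19704.00 = 107.24 cm
Ȳ = 964464.00 / 19704.00 = 48.95 cm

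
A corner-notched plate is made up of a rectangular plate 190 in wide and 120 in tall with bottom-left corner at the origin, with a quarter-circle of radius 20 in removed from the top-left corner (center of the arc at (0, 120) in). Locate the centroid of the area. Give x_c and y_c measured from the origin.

x_c = 96.21 in, y_c = 59.28 in

plate: A = 190 × 120 = 22800.00, centroid at (95.00, 60.00).
removed quarter-circle: A = −¼π·20² = -314.16, centroid at (8.49, 111.51).
ΣA = 22485.84 in², ΣAx_c = 2163333.33 in³, ΣAy_c = 1332967.55 in³.
x_c = 2163333.33/22485.84 = 96.21 in; y_c = 1332967.55/22485.84 = 59.28 in.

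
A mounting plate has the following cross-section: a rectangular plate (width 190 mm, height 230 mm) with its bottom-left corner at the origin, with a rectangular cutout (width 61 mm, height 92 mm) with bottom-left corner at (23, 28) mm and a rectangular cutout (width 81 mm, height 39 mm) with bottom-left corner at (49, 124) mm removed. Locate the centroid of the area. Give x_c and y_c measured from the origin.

Part | A | x̄ᵢ | ȳᵢ | A·x̄ᵢ | A·ȳᵢ
plate | 43700.00 | 95.00 | 115.00 | 4151500.00 | 5025500.00
hole 1 | -5612.00 | 53.50 | 74.00 | -300242.00 | -415288.00
hole 2 | -3159.00 | 89.50 | 143.50 | -282730.50 | -453316.50
Σ | 34929.00 |  |  | 3568527.50 | 4156895.50
x_c = 3568527.50 / 34929.00 = 102.17 mm
y_c = 4156895.50 / 34929.00 = 119.01 mm

x_c = 102.17 mm, y_c = 119.01 mm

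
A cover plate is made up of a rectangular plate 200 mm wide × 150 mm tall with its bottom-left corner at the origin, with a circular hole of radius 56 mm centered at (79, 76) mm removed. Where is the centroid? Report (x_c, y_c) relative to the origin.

x_c = 110.27 mm, y_c = 74.51 mm

Part | A | x̄ᵢ | ȳᵢ | A·x̄ᵢ | A·ȳᵢ
plate | 30000.00 | 100.00 | 75.00 | 3000000.00 | 2250000.00
hole | -9852.03 | 79.00 | 76.00 | -778310.73 | -748754.63
Σ | 20147.97 |  |  | 2221689.27 | 1501245.37
x_c = 2221689.27 / 20147.97 = 110.27 mm
y_c = 1501245.37 / 20147.97 = 74.51 mm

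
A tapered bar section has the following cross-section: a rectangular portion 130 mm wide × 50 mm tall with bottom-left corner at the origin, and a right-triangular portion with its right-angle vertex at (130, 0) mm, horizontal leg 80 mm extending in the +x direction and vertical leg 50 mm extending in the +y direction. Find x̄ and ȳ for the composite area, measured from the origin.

rectangular portion: A = 130 × 50 = 6500.00, centroid at (65.00, 25.00).
triangular portion: A = ½·80·50 = 2000.00, centroid at (156.67, 16.67).
ΣA = 8500.00 mm², ΣAx̄ = 735833.33 mm³, ΣAȳ = 195833.33 mm³.
x̄ = 735833.33/8500.00 = 86.57 mm; ȳ = 195833.33/8500.00 = 23.04 mm.

x̄ = 86.57 mm, ȳ = 23.04 mm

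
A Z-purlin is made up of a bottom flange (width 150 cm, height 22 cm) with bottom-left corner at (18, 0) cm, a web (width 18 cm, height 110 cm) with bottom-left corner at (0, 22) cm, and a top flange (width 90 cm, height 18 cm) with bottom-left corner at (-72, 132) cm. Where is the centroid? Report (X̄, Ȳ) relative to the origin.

bottom flange: A = 150 × 22 = 3300.00, centroid at (93.00, 11.00).
web: A = 18 × 110 = 1980.00, centroid at (9.00, 77.00).
top flange: A = 90 × 18 = 1620.00, centroid at (-27.00, 141.00).
ΣA = 6900.00 cm², ΣAX̄ = 280980.00 cm³, ΣAȲ = 417180.00 cm³.
X̄ = 280980.00/6900.00 = 40.72 cm; Ȳ = 417180.00/6900.00 = 60.46 cm.

X̄ = 40.72 cm, Ȳ = 60.46 cm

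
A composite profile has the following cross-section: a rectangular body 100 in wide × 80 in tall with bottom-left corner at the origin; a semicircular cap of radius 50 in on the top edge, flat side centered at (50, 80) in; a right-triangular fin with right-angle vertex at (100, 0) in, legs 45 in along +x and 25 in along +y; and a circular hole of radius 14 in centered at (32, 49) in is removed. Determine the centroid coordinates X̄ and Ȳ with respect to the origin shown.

rectangular body: A = 100 × 80 = 8000.00, centroid at (50.00, 40.00).
semicircular top: A = ½π·50² = 3926.99, centroid at (50.00, 101.22).
triangular fin: A = ½·45·25 = 562.50, centroid at (115.00, 8.33).
hole: A = −π·14² = -615.75, centroid at (32.00, 49.00).
ΣA = 11873.74 in², ΣAX̄ = 641332.97 in³, ΣAȲ = 692008.24 in³.
X̄ = 641332.97/11873.74 = 54.01 in; Ȳ = 692008.24/11873.74 = 58.28 in.

X̄ = 54.01 in, Ȳ = 58.28 in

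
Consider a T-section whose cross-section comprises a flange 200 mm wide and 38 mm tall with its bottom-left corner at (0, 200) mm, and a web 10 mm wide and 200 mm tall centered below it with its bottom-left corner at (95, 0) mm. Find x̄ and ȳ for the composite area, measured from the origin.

Part | A | x̄ᵢ | ȳᵢ | A·x̄ᵢ | A·ȳᵢ
web | 2000.00 | 100.00 | 100.00 | 200000.00 | 200000.00
flange | 7600.00 | 100.00 | 219.00 | 760000.00 | 1664400.00
Σ | 9600.00 |  |  | 960000.00 | 1864400.00
x̄ = 960000.00 / 9600.00 = 100.00 mm
ȳ = 1864400.00 / 9600.00 = 194.21 mm

x̄ = 100.00 mm, ȳ = 194.21 mm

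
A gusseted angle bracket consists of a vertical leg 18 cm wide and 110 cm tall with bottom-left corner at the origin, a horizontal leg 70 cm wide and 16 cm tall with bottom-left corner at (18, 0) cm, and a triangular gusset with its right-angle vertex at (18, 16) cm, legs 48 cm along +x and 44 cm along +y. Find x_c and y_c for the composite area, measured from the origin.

Part | A | x̄ᵢ | ȳᵢ | A·x̄ᵢ | A·ȳᵢ
vertical leg | 1980.00 | 9.00 | 55.00 | 17820.00 | 108900.00
horizontal leg | 1120.00 | 53.00 | 8.00 | 59360.00 | 8960.00
gusset | 1056.00 | 34.00 | 30.67 | 35904.00 | 32384.00
Σ | 4156.00 |  |  | 113084.00 | 150244.00
x_c = 113084.00 / 4156.00 = 27.21 cm
y_c = 150244.00 / 4156.00 = 36.15 cm

x_c = 27.21 cm, y_c = 36.15 cm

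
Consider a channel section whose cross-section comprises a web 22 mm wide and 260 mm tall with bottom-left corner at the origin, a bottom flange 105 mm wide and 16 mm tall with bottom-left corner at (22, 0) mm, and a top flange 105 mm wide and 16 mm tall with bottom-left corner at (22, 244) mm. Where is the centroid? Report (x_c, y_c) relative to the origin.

x_c = 34.50 mm, y_c = 130.00 mm

web: A = 22 × 260 = 5720.00, centroid at (11.00, 130.00).
bottom flange: A = 105 × 16 = 1680.00, centroid at (74.50, 8.00).
top flange: A = 105 × 16 = 1680.00, centroid at (74.50, 252.00).
ΣA = 9080.00 mm²
ΣAx_c = (5720.00)(11.00) + (1680.00)(74.50) + (1680.00)(74.50) = 313240.00 mm³
ΣAy_c = (5720.00)(130.00) + (1680.00)(8.00) + (1680.00)(252.00) = 1180400.00 mm³
x_c = 313240.00 / 9080.00 = 34.50 mm
y_c = 1180400.00 / 9080.00 = 130.00 mm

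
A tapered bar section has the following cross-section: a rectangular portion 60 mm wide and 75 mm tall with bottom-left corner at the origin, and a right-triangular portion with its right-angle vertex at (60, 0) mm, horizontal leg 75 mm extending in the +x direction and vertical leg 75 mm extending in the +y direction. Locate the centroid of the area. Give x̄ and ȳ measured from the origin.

x̄ = 51.15 mm, ȳ = 32.69 mm

rectangular portion: A = 60 × 75 = 4500.00, centroid at (30.00, 37.50).
triangular portion: A = ½·75·75 = 2812.50, centroid at (85.00, 25.00).
ΣA = 7312.50 mm², ΣAx̄ = 374062.50 mm³, ΣAȳ = 239062.50 mm³.
x̄ = 374062.50/7312.50 = 51.15 mm; ȳ = 239062.50/7312.50 = 32.69 mm.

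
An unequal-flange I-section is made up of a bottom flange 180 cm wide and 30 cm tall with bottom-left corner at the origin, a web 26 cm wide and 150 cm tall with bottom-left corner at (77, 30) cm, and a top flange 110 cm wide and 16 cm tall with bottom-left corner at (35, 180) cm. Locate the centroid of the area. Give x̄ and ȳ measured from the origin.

Part | A | x̄ᵢ | ȳᵢ | A·x̄ᵢ | A·ȳᵢ
bottom flange | 5400.00 | 90.00 | 15.00 | 486000.00 | 81000.00
web | 3900.00 | 90.00 | 105.00 | 351000.00 | 409500.00
top flange | 1760.00 | 90.00 | 188.00 | 158400.00 | 330880.00
Σ | 11060.00 |  |  | 995400.00 | 821380.00
x̄ = 995400.00 / 11060.00 = 90.00 cm
ȳ = 821380.00 / 11060.00 = 74.27 cm

x̄ = 90.00 cm, ȳ = 74.27 cm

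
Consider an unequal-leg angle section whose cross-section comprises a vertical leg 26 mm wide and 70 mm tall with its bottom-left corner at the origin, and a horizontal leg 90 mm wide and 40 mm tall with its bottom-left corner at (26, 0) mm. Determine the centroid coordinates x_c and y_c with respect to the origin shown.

Part | A | x̄ᵢ | ȳᵢ | A·x̄ᵢ | A·ȳᵢ
vertical leg | 1820.00 | 13.00 | 35.00 | 23660.00 | 63700.00
horizontal leg | 3600.00 | 71.00 | 20.00 | 255600.00 | 72000.00
Σ | 5420.00 |  |  | 279260.00 | 135700.00
x_c = 279260.00 / 5420.00 = 51.52 mm
y_c = 135700.00 / 5420.00 = 25.04 mm

x_c = 51.52 mm, y_c = 25.04 mm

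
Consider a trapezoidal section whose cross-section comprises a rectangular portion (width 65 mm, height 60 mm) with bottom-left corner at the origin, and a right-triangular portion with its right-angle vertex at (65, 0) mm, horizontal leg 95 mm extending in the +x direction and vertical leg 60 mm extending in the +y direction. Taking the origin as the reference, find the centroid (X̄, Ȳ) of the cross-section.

X̄ = 59.59 mm, Ȳ = 25.78 mm

rectangular portion: A = 65 × 60 = 3900.00, centroid at (32.50, 30.00).
triangular portion: A = ½·95·60 = 2850.00, centroid at (96.67, 20.00).
ΣA = 6750.00 mm², ΣAX̄ = 402250.00 mm³, ΣAȲ = 174000.00 mm³.
X̄ = 402250.00/6750.00 = 59.59 mm; Ȳ = 174000.00/6750.00 = 25.78 mm.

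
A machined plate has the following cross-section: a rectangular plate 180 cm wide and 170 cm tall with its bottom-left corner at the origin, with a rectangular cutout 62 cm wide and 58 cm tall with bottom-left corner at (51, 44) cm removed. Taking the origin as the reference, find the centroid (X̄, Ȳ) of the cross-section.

X̄ = 91.07 cm, Ȳ = 86.60 cm

Part | A | x̄ᵢ | ȳᵢ | A·x̄ᵢ | A·ȳᵢ
plate | 30600.00 | 90.00 | 85.00 | 2754000.00 | 2601000.00
hole | -3596.00 | 82.00 | 73.00 | -294872.00 | -262508.00
Σ | 27004.00 |  |  | 2459128.00 | 2338492.00
X̄ = 2459128.00 / 27004.00 = 91.07 cm
Ȳ = 2338492.00 / 27004.00 = 86.60 cm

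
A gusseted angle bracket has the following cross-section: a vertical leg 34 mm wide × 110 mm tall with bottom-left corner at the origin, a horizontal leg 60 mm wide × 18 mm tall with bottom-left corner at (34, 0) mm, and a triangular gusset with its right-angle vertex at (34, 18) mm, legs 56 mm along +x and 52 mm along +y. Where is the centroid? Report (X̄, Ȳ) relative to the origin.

X̄ = 33.36 mm, Ȳ = 42.52 mm

Part | A | x̄ᵢ | ȳᵢ | A·x̄ᵢ | A·ȳᵢ
vertical leg | 3740.00 | 17.00 | 55.00 | 63580.00 | 205700.00
horizontal leg | 1080.00 | 64.00 | 9.00 | 69120.00 | 9720.00
gusset | 1456.00 | 52.67 | 35.33 | 76682.67 | 51445.33
Σ | 6276.00 |  |  | 209382.67 | 266865.33
X̄ = 209382.67 / 6276.00 = 33.36 mm
Ȳ = 266865.33 / 6276.00 = 42.52 mm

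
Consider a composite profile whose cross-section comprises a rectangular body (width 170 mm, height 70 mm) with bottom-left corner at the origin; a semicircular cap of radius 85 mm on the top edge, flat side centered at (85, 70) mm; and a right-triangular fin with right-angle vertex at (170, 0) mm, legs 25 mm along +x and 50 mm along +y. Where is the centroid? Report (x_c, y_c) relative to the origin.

x_c = 87.44 mm, y_c = 68.31 mm

Part | A | x̄ᵢ | ȳᵢ | A·x̄ᵢ | A·ȳᵢ
rectangular body | 11900.00 | 85.00 | 35.00 | 1011500.00 | 416500.00
semicircular top | 11349.00 | 85.00 | 106.08 | 964665.29 | 1203846.91
triangular fin | 625.00 | 178.33 | 16.67 | 111458.33 | 10416.67
Σ | 23874.00 |  |  | 2087623.63 | 1630763.58
x_c = 2087623.63 / 23874.00 = 87.44 mm
y_c = 1630763.58 / 23874.00 = 68.31 mm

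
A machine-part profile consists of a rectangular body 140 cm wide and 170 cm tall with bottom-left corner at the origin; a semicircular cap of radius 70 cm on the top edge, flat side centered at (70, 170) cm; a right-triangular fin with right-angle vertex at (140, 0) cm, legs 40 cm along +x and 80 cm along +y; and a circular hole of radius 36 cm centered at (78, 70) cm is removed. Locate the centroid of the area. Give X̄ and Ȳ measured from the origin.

rectangular body: A = 140 × 170 = 23800.00, centroid at (70.00, 85.00).
semicircular top: A = ½π·70² = 7696.90, centroid at (70.00, 199.71).
triangular fin: A = ½·40·80 = 1600.00, centroid at (153.33, 26.67).
hole: A = −π·36² = -4071.50, centroid at (78.00, 70.00).
ΣA = 29025.40 cm²
ΣAX̄ = (23800.00)(70.00) + (7696.90)(70.00) + (1600.00)(153.33) + (-4071.50)(78.00) = 2132539.16 cm³
ΣAȲ = (23800.00)(85.00) + (7696.90)(199.71) + (1600.00)(26.67) + (-4071.50)(70.00) = 3317801.39 cm³
X̄ = 2132539.16 / 29025.40 = 73.47 cm
Ȳ = 3317801.39 / 29025.40 = 114.31 cm

X̄ = 73.47 cm, Ȳ = 114.31 cm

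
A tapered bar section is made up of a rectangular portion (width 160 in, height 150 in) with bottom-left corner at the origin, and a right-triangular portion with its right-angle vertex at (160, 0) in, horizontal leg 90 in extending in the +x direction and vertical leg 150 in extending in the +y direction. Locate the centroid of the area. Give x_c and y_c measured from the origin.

rectangular portion: A = 160 × 150 = 24000.00, centroid at (80.00, 75.00).
triangular portion: A = ½·90·150 = 6750.00, centroid at (190.00, 50.00).
ΣA = 30750.00 in², ΣAx_c = 3202500.00 in³, ΣAy_c = 2137500.00 in³.
x_c = 3202500.00/30750.00 = 104.15 in; y_c = 2137500.00/30750.00 = 69.51 in.

x_c = 104.15 in, y_c = 69.51 in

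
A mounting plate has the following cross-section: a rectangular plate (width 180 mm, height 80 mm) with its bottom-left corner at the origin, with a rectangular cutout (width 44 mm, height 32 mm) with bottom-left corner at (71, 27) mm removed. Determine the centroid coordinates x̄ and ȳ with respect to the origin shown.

x̄ = 89.67 mm, ȳ = 39.67 mm

Part | A | x̄ᵢ | ȳᵢ | A·x̄ᵢ | A·ȳᵢ
plate | 14400.00 | 90.00 | 40.00 | 1296000.00 | 576000.00
hole | -1408.00 | 93.00 | 43.00 | -130944.00 | -60544.00
Σ | 12992.00 |  |  | 1165056.00 | 515456.00
x̄ = 1165056.00 / 12992.00 = 89.67 mm
ȳ = 515456.00 / 12992.00 = 39.67 mm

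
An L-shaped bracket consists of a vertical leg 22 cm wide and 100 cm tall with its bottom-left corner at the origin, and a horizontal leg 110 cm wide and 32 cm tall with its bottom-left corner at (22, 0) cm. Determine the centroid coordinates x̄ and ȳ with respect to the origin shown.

x̄ = 51.62 cm, ȳ = 29.08 cm

vertical leg: A = 22 × 100 = 2200.00, centroid at (11.00, 50.00).
horizontal leg: A = 110 × 32 = 3520.00, centroid at (77.00, 16.00).
ΣA = 5720.00 cm², ΣAx̄ = 295240.00 cm³, ΣAȳ = 166320.00 cm³.
x̄ = 295240.00/5720.00 = 51.62 cm; ȳ = 166320.00/5720.00 = 29.08 cm.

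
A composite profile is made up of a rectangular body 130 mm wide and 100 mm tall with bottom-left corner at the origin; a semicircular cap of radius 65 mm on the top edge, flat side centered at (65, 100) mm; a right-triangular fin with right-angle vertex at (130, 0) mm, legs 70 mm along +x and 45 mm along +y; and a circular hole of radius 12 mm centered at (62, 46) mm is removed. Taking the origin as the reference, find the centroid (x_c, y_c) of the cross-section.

x_c = 71.77 mm, y_c = 72.24 mm

rectangular body: A = 130 × 100 = 13000.00, centroid at (65.00, 50.00).
semicircular top: A = ½π·65² = 6636.61, centroid at (65.00, 127.59).
triangular fin: A = ½·70·45 = 1575.00, centroid at (153.33, 15.00).
hole: A = −π·12² = -452.39, centroid at (62.00, 46.00).
ΣA = 20759.23 mm²
ΣAx_c = (13000.00)(65.00) + (6636.61)(65.00) + (1575.00)(153.33) + (-452.39)(62.00) = 1489831.80 mm³
ΣAy_c = (13000.00)(50.00) + (6636.61)(127.59) + (1575.00)(15.00) + (-452.39)(46.00) = 1499559.87 mm³
x_c = 1489831.80 / 20759.23 = 71.77 mm
y_c = 1499559.87 / 20759.23 = 72.24 mm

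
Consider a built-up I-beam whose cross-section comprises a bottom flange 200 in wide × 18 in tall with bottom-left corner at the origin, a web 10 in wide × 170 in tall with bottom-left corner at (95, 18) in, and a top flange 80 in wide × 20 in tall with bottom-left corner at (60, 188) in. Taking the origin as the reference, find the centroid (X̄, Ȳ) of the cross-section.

X̄ = 100.00 in, Ȳ = 75.99 in

bottom flange: A = 200 × 18 = 3600.00, centroid at (100.00, 9.00).
web: A = 10 × 170 = 1700.00, centroid at (100.00, 103.00).
top flange: A = 80 × 20 = 1600.00, centroid at (100.00, 198.00).
ΣA = 6900.00 in²
ΣAX̄ = (3600.00)(100.00) + (1700.00)(100.00) + (1600.00)(100.00) = 690000.00 in³
ΣAȲ = (3600.00)(9.00) + (1700.00)(103.00) + (1600.00)(198.00) = 524300.00 in³
X̄ = 690000.00 / 6900.00 = 100.00 in
Ȳ = 524300.00 / 6900.00 = 75.99 in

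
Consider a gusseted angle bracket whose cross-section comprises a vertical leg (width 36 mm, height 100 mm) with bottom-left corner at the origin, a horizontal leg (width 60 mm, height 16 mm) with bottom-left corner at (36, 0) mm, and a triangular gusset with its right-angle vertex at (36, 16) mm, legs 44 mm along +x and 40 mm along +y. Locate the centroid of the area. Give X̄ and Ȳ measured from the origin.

X̄ = 31.75 mm, Ȳ = 39.25 mm

vertical leg: A = 36 × 100 = 3600.00, centroid at (18.00, 50.00).
horizontal leg: A = 60 × 16 = 960.00, centroid at (66.00, 8.00).
gusset: A = ½·44·40 = 880.00, centroid at (50.67, 29.33).
ΣA = 5440.00 mm²
ΣAX̄ = (3600.00)(18.00) + (960.00)(66.00) + (880.00)(50.67) = 172746.67 mm³
ΣAȲ = (3600.00)(50.00) + (960.00)(8.00) + (880.00)(29.33) = 213493.33 mm³
X̄ = 172746.67 / 5440.00 = 31.75 mm
Ȳ = 213493.33 / 5440.00 = 39.25 mm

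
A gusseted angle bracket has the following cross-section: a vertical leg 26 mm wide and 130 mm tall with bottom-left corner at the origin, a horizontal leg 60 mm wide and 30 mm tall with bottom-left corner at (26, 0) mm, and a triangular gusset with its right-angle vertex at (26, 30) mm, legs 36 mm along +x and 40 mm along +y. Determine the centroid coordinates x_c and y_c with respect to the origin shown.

Part | A | x̄ᵢ | ȳᵢ | A·x̄ᵢ | A·ȳᵢ
vertical leg | 3380.00 | 13.00 | 65.00 | 43940.00 | 219700.00
horizontal leg | 1800.00 | 56.00 | 15.00 | 100800.00 | 27000.00
gusset | 720.00 | 38.00 | 43.33 | 27360.00 | 31200.00
Σ | 5900.00 |  |  | 172100.00 | 277900.00
x_c = 172100.00 / 5900.00 = 29.17 mm
y_c = 277900.00 / 5900.00 = 47.10 mm

x_c = 29.17 mm, y_c = 47.10 mm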